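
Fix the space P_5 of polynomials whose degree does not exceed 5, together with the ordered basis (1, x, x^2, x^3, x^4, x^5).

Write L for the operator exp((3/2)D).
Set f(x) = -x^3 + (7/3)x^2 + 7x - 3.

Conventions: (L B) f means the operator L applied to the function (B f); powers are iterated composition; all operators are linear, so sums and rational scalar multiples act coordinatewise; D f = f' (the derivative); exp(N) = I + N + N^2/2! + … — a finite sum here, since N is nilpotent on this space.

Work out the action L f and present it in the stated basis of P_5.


the image equals g(x) = -x^3 - (13/6)x^2 + (29/4)x + 75/8

order-1 term: -(9/2)x^2 + 7x + 21/2
order-2 term: -(27/4)x + 21/4
order-3 term: -27/8
the series for exp((3/2)D) f terminates at order 3
exp((3/2)D) f = -x^3 - (13/6)x^2 + (29/4)x + 75/8


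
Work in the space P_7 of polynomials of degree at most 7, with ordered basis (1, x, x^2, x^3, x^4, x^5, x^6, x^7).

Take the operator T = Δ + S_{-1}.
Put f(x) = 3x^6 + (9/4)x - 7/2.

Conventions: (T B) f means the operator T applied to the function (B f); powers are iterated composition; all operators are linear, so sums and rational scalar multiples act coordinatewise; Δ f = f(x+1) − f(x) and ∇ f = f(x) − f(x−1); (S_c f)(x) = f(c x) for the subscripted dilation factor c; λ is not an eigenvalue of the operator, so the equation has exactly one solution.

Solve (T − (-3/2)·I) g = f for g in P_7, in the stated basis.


the result is g(x) = (6/5)x^6 - (72/5)x^5 + (108/5)x^4 + (336/5)x^3 - (2052/25)x^2 - (5679/50)x + 5828/125

write g with unknown coordinates in the stated basis and equate coefficients in (T − (-3/2)·I) g = f
solving from the highest basis element down gives g = (6/5)x^6 - (72/5)x^5 + (108/5)x^4 + (336/5)x^3 - (2052/25)x^2 - (5679/50)x + 5828/125
check: T g = (6/5)x^6 + (108/5)x^5 - (162/5)x^4 - (504/5)x^3 + (3078/25)x^2 + (8631/50)x - 18359/250
so T g − (-3/2)·g = 3x^6 + (9/4)x - 7/2 = f ✓


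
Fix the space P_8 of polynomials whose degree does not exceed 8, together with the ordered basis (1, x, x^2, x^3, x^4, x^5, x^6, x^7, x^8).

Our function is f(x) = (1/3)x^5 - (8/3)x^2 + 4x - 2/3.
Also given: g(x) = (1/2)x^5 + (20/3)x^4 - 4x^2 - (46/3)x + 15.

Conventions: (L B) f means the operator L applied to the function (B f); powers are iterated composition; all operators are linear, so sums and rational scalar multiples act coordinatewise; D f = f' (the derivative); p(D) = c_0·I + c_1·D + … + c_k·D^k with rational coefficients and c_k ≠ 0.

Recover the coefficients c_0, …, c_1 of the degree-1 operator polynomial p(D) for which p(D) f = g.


p(D) = (3/2)·I + 4·D, i.e. c_0 = 3/2, c_1 = 4

D^0 f = (1/3)x^5 - (8/3)x^2 + 4x - 2/3
D^1 f = (5/3)x^4 - (16/3)x + 4
matching coefficients of g against c_0 f + c_1 Df + … from the top degree down determines the c_i
solution: c_0 = 3/2, c_1 = 4


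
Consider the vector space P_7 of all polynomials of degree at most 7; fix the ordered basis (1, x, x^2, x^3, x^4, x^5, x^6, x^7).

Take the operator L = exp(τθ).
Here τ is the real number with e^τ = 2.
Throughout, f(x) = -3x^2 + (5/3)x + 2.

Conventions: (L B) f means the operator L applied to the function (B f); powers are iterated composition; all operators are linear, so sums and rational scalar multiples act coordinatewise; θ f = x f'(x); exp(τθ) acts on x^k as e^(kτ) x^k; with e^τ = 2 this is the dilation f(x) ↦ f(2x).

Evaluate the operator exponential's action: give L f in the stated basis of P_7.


the image equals g(x) = -12x^2 + (10/3)x + 2

exp(τθ) x^k = e^(kτ) x^k; with e^τ = 2 this sends x^k to 2^k x^k
x ↦ 2 x
x^2 ↦ 4 x^2
applying this coordinatewise to f: exp(τθ) f = -12x^2 + (10/3)x + 2


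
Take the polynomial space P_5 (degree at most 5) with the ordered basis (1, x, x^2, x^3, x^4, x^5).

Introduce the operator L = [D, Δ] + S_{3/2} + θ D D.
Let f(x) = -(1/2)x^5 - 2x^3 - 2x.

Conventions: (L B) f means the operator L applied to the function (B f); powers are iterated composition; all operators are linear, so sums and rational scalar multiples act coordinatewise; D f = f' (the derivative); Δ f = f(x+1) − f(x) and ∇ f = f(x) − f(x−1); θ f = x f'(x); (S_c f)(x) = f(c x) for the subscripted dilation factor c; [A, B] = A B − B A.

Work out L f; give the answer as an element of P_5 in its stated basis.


g(x) = -(243/64)x^5 - (147/4)x^3 - 15x

Δ f = -(5/2)x^4 - 5x^3 - 11x^2 - (17/2)x - 9/2
D Δ f = -10x^3 - 15x^2 - 22x - 17/2
D f = -(5/2)x^4 - 6x^2 - 2
Δ D f = -10x^3 - 15x^2 - 22x - 17/2
[D, Δ] f = 0
S_{3/2} f = -(243/64)x^5 - (27/4)x^3 - 3x
D f = -(5/2)x^4 - 6x^2 - 2
D D f = -10x^3 - 12x
θ (D D) f = -30x^3 - 12x
([D, Δ] + S_{3/2} + θ D D) f = -(243/64)x^5 - (147/4)x^3 - 15x


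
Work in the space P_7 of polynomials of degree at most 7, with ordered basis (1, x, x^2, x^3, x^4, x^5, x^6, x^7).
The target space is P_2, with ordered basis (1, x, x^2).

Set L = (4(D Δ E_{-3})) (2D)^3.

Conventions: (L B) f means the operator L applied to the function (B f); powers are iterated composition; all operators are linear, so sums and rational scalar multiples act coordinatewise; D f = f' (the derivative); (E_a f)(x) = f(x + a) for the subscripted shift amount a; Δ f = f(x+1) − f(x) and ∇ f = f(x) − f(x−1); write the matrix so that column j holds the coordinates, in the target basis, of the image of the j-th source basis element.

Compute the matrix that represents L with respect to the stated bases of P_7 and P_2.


the matrix is [[0, 0, 0, 0, 0, 3840, -57600, 510720]; [0, 0, 0, 0, 0, 0, 23040, -403200]; [0, 0, 0, 0, 0, 0, 0, 80640]] (rows listed top to bottom)

image of 1: 0
image of x: 0
image of x^2: 0
image of x^3: 0
image of x^4: 0
image of x^5: 3840
image of x^6: 23040x - 57600
image of x^7: 80640x^2 - 403200x + 510720
each image's coordinates form column j of the matrix


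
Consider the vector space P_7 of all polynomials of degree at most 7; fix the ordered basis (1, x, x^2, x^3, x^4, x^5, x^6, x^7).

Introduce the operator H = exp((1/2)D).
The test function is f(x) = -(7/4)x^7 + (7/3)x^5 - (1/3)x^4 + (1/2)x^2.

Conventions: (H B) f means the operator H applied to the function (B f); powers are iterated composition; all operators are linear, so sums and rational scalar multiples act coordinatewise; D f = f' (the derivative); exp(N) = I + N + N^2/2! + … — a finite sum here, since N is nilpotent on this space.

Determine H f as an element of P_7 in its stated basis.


order-1 term: -(49/8)x^6 + (35/6)x^4 - (2/3)x^3 + (1/2)x
order-2 term: -(147/16)x^5 + (35/6)x^3 - (1/2)x^2 + 1/8
order-3 term: -(245/32)x^4 + (35/12)x^2 - (1/6)x
order-4 term: -(245/64)x^3 + (35/48)x - 1/48
order-5 term: -(147/128)x^2 + 7/96
order-6 term: -(49/256)x
order-7 term: -7/512
the series for exp((1/2)D) f terminates at order 7
exp((1/2)D) f = -(7/4)x^7 - (49/8)x^6 - (329/48)x^5 - (69/32)x^4 + (257/192)x^3 + (679/384)x^2 + (223/256)x + 251/1536

the result is g(x) = -(7/4)x^7 - (49/8)x^6 - (329/48)x^5 - (69/32)x^4 + (257/192)x^3 + (679/384)x^2 + (223/256)x + 251/1536


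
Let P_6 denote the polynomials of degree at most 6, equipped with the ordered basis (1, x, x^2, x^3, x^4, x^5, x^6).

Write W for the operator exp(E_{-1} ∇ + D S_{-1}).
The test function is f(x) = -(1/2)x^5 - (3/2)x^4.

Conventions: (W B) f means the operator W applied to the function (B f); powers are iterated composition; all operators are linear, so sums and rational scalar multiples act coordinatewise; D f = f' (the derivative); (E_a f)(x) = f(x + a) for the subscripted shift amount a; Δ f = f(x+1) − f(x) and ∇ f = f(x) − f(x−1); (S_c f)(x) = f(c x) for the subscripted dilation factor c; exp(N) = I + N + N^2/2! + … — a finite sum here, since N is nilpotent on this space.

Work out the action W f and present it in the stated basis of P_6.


the result is g(x) = -(1/2)x^5 - (3/2)x^4 + 3x^3 - 8x^2 - 34x + 59/2

order-1 term: 3x^3 - 8x^2 - (9/2)x + 7
order-2 term: -(59/2)x + 45/2
the series for exp(E_{-1} ∇ + D S_{-1}) f terminates at order 2
exp(E_{-1} ∇ + D S_{-1}) f = -(1/2)x^5 - (3/2)x^4 + 3x^3 - 8x^2 - 34x + 59/2


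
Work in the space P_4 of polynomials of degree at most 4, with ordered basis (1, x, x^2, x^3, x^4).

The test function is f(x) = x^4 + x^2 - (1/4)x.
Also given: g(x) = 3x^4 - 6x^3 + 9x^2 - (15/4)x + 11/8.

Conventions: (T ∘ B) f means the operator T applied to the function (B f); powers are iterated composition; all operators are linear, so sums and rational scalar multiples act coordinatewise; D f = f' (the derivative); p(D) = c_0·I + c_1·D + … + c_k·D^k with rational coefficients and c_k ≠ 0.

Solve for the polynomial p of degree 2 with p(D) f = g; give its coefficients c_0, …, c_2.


c_0 = 3, c_1 = -3/2, c_2 = 1/2

D^0 f = x^4 + x^2 - (1/4)x
D^1 f = 4x^3 + 2x - 1/4
D^2 f = 12x^2 + 2
matching coefficients of g against c_0 f + c_1 Df + … from the top degree down determines the c_i
solution: c_0 = 3, c_1 = -3/2, c_2 = 1/2


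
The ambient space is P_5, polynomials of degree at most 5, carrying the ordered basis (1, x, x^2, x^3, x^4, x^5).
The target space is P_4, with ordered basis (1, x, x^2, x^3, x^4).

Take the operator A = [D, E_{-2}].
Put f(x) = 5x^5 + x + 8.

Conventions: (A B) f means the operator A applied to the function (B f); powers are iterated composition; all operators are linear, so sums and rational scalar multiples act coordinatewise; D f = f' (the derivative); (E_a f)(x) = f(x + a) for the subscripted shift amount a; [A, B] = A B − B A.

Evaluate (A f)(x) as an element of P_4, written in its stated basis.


g(x) = 0

E_{-2} f = 5x^5 - 50x^4 + 200x^3 - 400x^2 + 401x - 154
D E_{-2} f = 25x^4 - 200x^3 + 600x^2 - 800x + 401
D f = 25x^4 + 1
E_{-2} D f = 25x^4 - 200x^3 + 600x^2 - 800x + 401
[D, E_{-2}] f = 0


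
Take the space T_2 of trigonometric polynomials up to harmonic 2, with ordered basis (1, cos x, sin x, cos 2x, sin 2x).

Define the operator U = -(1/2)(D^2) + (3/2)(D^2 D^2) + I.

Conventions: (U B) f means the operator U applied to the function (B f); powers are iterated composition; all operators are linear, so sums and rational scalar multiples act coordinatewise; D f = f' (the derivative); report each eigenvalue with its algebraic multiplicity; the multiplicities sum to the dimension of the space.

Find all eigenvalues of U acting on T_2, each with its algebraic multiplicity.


image of 1: 1
image of cos x: 3cos x
image of sin x: 3sin x
image of cos 2x: 27cos 2x
image of sin 2x: 27sin 2x
the matrix is diagonal; its diagonal is (1, 3, 3, 27, 27)
for a triangular matrix the eigenvalues are the diagonal entries, with algebraic multiplicity their repetition count

λ = 1 (multiplicity 1), λ = 3 (multiplicity 2), λ = 27 (multiplicity 2)


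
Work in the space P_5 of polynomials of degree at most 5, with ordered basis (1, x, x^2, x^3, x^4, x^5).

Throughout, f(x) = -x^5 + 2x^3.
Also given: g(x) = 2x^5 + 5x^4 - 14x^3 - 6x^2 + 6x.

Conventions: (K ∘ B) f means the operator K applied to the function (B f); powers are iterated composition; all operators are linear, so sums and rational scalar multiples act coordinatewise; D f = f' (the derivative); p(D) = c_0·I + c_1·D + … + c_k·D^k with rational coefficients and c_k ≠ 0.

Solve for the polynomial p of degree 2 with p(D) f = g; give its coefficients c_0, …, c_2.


p(D) = -2·I − D + (1/2)·D^2, i.e. c_0 = -2, c_1 = -1, c_2 = 1/2

D^0 f = -x^5 + 2x^3
D^1 f = -5x^4 + 6x^2
D^2 f = -20x^3 + 12x
matching coefficients of g against c_0 f + c_1 Df + … from the top degree down determines the c_i
solution: c_0 = -2, c_1 = -1, c_2 = 1/2


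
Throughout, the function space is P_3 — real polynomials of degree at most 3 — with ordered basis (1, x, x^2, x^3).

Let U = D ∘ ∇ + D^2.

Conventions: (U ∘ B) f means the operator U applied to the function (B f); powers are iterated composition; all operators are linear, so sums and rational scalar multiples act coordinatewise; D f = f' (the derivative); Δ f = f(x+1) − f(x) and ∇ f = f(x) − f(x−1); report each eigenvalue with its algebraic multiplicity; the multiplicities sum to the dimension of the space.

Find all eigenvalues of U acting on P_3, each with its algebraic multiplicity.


image of 1: 0
image of x: 0
image of x^2: 4
image of x^3: 12x - 3
the matrix is upper triangular; its diagonal is (0, 0, 0, 0)
for a triangular matrix the eigenvalues are the diagonal entries, with algebraic multiplicity their repetition count

λ = 0 (multiplicity 4)


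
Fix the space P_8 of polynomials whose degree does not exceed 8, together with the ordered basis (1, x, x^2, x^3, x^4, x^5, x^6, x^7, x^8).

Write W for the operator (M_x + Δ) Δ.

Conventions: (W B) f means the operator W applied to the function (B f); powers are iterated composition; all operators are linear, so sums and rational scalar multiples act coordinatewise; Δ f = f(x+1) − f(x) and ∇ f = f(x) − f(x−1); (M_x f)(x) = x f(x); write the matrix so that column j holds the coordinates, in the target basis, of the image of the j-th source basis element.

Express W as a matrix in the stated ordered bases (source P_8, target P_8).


the matrix is [[0, 0, 2, 6, 14, 30, 62, 126, 254]; [0, 1, 1, 7, 25, 71, 181, 435, 1009]; [0, 0, 2, 3, 16, 65, 216, 637, 1744]; [0, 0, 0, 3, 6, 30, 135, 511, 1708]; [0, 0, 0, 0, 4, 10, 50, 245, 1036]; [0, 0, 0, 0, 0, 5, 15, 77, 406]; [0, 0, 0, 0, 0, 0, 6, 21, 112]; [0, 0, 0, 0, 0, 0, 0, 7, 28]; [0, 0, 0, 0, 0, 0, 0, 0, 8]] (rows listed top to bottom)

image of 1: 0
image of x: x
image of x^2: 2x^2 + x + 2
image of x^3: 3x^3 + 3x^2 + 7x + 6
image of x^4: 4x^4 + 6x^3 + 16x^2 + 25x + 14
image of x^5: 5x^5 + 10x^4 + 30x^3 + 65x^2 + 71x + 30
image of x^6: 6x^6 + 15x^5 + 50x^4 + 135x^3 + 216x^2 + 181x + 62
image of x^7: 7x^7 + 21x^6 + 77x^5 + 245x^4 + 511x^3 + 637x^2 + 435x + 126
image of x^8: 8x^8 + 28x^7 + 112x^6 + 406x^5 + 1036x^4 + 1708x^3 + 1744x^2 + 1009x + 254
each image's coordinates form column j of the matrix


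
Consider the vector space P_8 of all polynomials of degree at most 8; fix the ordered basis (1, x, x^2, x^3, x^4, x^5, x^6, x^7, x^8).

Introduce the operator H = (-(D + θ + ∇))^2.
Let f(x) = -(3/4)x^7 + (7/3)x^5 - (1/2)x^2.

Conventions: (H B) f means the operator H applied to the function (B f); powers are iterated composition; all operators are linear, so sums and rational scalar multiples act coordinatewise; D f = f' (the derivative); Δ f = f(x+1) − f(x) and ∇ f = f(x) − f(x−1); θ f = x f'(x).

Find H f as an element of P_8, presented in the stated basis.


the image equals g(x) = -(147/4)x^7 - (273/2)x^6 + (364/3)x^5 + (945/4)x^4 - 315x^3 + (4435/12)x^2 - (995/6)x + 181/12

D f = -(21/4)x^6 + (35/3)x^4 - x
θ f = -(21/4)x^7 + (35/3)x^5 - x^2
∇ f = -(21/4)x^6 + (63/4)x^5 - (175/12)x^4 + (35/12)x^3 + (91/12)x^2 - (89/12)x + 25/12
(D + θ + ∇) f = -(21/4)x^7 - (21/2)x^6 + (329/12)x^5 - (35/12)x^4 + (35/12)x^3 + (79/12)x^2 - (101/12)x + 25/12
(-(D + θ + ∇)) f = (21/4)x^7 + (21/2)x^6 - (329/12)x^5 + (35/12)x^4 - (35/12)x^3 - (79/12)x^2 + (101/12)x - 25/12
D (-(D + θ + ∇)) f = (147/4)x^6 + 63x^5 - (1645/12)x^4 + (35/3)x^3 - (35/4)x^2 - (79/6)x + 101/12
θ (-(D + θ + ∇)) f = (147/4)x^7 + 63x^6 - (1645/12)x^5 + (35/3)x^4 - (35/4)x^3 - (79/6)x^2 + (101/12)x
∇ (-(D + θ + ∇)) f = (147/4)x^6 - (189/4)x^5 - (665/6)x^4 + (3745/12)x^3 - (1043/3)x^2 + (2047/12)x - 47/2
(D + θ + ∇) (-(D + θ + ∇)) f = (147/4)x^7 + (273/2)x^6 - (364/3)x^5 - (945/4)x^4 + 315x^3 - (4435/12)x^2 + (995/6)x - 181/12
(-(D + θ + ∇)) (-(D + θ + ∇)) f = -(147/4)x^7 - (273/2)x^6 + (364/3)x^5 + (945/4)x^4 - 315x^3 + (4435/12)x^2 - (995/6)x + 181/12


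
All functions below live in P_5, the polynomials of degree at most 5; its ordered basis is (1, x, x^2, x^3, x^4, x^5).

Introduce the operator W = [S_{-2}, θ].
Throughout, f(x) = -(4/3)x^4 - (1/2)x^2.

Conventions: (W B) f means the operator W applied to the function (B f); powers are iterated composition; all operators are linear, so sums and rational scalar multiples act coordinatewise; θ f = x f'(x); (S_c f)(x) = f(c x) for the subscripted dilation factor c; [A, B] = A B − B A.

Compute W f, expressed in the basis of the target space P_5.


θ f = -(16/3)x^4 - x^2
S_{-2} θ f = -(256/3)x^4 - 4x^2
S_{-2} f = -(64/3)x^4 - 2x^2
θ S_{-2} f = -(256/3)x^4 - 4x^2
[S_{-2}, θ] f = 0

the image equals g(x) = 0


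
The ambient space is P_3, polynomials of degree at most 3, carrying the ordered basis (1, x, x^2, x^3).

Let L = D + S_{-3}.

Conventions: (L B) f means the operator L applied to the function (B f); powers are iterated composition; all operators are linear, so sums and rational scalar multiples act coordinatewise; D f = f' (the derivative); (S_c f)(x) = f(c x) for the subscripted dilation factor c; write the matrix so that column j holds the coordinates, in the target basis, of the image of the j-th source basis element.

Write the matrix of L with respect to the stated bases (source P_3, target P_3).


the matrix is [[1, 1, 0, 0]; [0, -3, 2, 0]; [0, 0, 9, 3]; [0, 0, 0, -27]] (rows listed top to bottom)

image of 1: 1
image of x: -3x + 1
image of x^2: 9x^2 + 2x
image of x^3: -27x^3 + 3x^2
each image's coordinates form column j of the matrix


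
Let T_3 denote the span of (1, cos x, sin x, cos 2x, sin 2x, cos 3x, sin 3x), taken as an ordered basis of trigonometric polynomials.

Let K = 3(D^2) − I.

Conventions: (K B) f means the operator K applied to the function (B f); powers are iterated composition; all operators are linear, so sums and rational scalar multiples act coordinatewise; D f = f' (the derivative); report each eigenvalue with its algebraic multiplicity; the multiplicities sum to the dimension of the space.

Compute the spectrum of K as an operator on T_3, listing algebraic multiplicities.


image of 1: -1
image of cos x: -4cos x
image of sin x: -4sin x
image of cos 2x: -13cos 2x
image of sin 2x: -13sin 2x
image of cos 3x: -28cos 3x
image of sin 3x: -28sin 3x
the matrix is diagonal; its diagonal is (-1, -4, -4, -13, -13, -28, -28)
for a triangular matrix the eigenvalues are the diagonal entries, with algebraic multiplicity their repetition count

λ = -28 (multiplicity 2), λ = -13 (multiplicity 2), λ = -4 (multiplicity 2), λ = -1 (multiplicity 1)


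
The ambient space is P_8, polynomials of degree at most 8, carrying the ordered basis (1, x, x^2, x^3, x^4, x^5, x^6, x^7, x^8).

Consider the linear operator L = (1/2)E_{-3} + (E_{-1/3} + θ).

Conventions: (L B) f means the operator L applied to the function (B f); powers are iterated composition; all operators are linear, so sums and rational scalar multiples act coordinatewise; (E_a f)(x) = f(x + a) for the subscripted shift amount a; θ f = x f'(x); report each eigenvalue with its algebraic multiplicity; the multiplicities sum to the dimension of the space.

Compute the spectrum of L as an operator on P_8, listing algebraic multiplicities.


λ = 3/2 (multiplicity 1), λ = 5/2 (multiplicity 1), λ = 7/2 (multiplicity 1), λ = 9/2 (multiplicity 1), λ = 11/2 (multiplicity 1), λ = 13/2 (multiplicity 1), λ = 15/2 (multiplicity 1), λ = 17/2 (multiplicity 1), λ = 19/2 (multiplicity 1)

image of 1: 3/2
image of x: (5/2)x - 11/6
image of x^2: (7/2)x^2 - (11/3)x + 83/18
image of x^3: (9/2)x^3 - (11/2)x^2 + (83/6)x - 731/54
image of x^4: (11/2)x^4 - (22/3)x^3 + (83/3)x^2 - (1462/27)x + 6563/162
image of x^5: (13/2)x^5 - (55/6)x^4 + (415/9)x^3 - (3655/27)x^2 + (32815/162)x - 59051/486
image of x^6: (15/2)x^6 - 11x^5 + (415/6)x^4 - (7310/27)x^3 + (32815/54)x^2 - (59051/81)x + 531443/1458
image of x^7: (17/2)x^7 - (77/6)x^6 + (581/6)x^5 - (25585/54)x^4 + (229705/162)x^3 - (413357/162)x^2 + (3720101/1458)x - 4782971/4374
image of x^8: (19/2)x^8 - (44/3)x^7 + (1162/9)x^6 - (20468/27)x^5 + (229705/81)x^4 - (1653428/243)x^3 + (7440202/729)x^2 - (19131884/2187)x + 43046723/13122
the matrix is upper triangular; its diagonal is (3/2, 5/2, 7/2, 9/2, 11/2, 13/2, 15/2, 17/2, 19/2)
for a triangular matrix the eigenvalues are the diagonal entries, with algebraic multiplicity their repetition count


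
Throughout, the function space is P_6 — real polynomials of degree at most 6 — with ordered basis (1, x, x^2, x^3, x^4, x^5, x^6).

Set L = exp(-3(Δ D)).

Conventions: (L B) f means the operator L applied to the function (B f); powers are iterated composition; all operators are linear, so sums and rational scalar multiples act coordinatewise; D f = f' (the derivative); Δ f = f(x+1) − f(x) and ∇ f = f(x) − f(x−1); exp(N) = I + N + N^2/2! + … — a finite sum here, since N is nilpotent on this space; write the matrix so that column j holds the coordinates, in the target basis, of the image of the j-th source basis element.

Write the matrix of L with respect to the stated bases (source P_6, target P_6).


image of 1: 1
image of x: x
image of x^2: x^2 - 6
image of x^3: x^3 - 18x - 9
image of x^4: x^4 - 36x^2 - 36x + 96
image of x^5: x^5 - 60x^3 - 90x^2 + 480x + 525
image of x^6: x^6 - 90x^4 - 180x^3 + 1440x^2 + 3150x - 1368
each image's coordinates form column j of the matrix

the matrix is [[1, 0, -6, -9, 96, 525, -1368]; [0, 1, 0, -18, -36, 480, 3150]; [0, 0, 1, 0, -36, -90, 1440]; [0, 0, 0, 1, 0, -60, -180]; [0, 0, 0, 0, 1, 0, -90]; [0, 0, 0, 0, 0, 1, 0]; [0, 0, 0, 0, 0, 0, 1]] (rows listed top to bottom)


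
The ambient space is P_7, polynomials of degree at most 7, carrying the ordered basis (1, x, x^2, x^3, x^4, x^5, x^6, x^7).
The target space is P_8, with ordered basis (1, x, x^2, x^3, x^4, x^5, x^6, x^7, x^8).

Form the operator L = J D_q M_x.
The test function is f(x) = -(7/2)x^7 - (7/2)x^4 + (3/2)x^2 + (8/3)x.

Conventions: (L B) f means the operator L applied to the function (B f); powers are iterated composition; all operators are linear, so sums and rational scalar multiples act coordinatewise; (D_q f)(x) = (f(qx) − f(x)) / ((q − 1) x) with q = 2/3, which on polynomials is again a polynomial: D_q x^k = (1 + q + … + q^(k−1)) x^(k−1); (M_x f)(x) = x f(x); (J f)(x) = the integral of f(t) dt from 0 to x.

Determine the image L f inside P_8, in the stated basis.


the result is g(x) = -(44135/34992)x^8 - (1477/810)x^5 + (19/18)x^3 + (20/9)x^2

M_x f = -(7/2)x^8 - (7/2)x^5 + (3/2)x^3 + (8/3)x^2
D_q M_x f = -(44135/4374)x^7 - (1477/162)x^4 + (19/6)x^2 + (40/9)x
J D_q M_x f = -(44135/34992)x^8 - (1477/810)x^5 + (19/18)x^3 + (20/9)x^2


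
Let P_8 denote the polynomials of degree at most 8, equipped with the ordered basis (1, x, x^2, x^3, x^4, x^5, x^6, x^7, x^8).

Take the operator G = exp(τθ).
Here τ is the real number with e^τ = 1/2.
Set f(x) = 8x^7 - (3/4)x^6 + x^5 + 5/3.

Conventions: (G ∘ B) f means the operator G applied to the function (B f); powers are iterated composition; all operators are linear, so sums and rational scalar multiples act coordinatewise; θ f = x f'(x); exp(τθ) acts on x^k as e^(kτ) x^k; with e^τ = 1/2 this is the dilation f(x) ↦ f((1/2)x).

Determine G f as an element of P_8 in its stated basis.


the image equals g(x) = (1/16)x^7 - (3/256)x^6 + (1/32)x^5 + 5/3

exp(τθ) x^k = e^(kτ) x^k; with e^τ = 1/2 this sends x^k to (1/2)^k x^k
x^5 ↦ 1/32 x^5
x^6 ↦ 1/64 x^6
x^7 ↦ 1/128 x^7
applying this coordinatewise to f: exp(τθ) f = (1/16)x^7 - (3/256)x^6 + (1/32)x^5 + 5/3


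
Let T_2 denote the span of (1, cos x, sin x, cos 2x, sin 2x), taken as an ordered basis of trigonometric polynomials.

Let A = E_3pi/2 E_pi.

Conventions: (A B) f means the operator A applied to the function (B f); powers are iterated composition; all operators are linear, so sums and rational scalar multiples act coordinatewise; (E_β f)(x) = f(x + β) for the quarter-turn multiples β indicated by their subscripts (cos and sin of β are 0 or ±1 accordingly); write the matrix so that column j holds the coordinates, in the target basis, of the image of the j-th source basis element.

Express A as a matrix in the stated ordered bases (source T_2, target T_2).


the matrix is [[1, 0, 0, 0, 0]; [0, 0, 1, 0, 0]; [0, -1, 0, 0, 0]; [0, 0, 0, -1, 0]; [0, 0, 0, 0, -1]] (rows listed top to bottom)

image of 1: 1
image of cos x: -sin x
image of sin x: cos x
image of cos 2x: -cos 2x
image of sin 2x: -sin 2x
each image's coordinates form column j of the matrix


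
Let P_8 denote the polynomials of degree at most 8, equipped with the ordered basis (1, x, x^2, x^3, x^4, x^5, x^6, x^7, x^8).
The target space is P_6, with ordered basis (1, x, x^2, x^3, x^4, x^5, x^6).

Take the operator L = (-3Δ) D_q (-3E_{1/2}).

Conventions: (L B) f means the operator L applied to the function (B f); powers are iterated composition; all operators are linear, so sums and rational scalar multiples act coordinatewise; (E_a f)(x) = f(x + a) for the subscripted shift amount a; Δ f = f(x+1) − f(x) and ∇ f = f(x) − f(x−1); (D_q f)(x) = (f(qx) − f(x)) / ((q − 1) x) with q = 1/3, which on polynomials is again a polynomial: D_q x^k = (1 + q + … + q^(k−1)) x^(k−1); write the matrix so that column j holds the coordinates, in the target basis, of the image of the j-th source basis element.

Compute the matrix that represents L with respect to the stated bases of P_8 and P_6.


image of 1: 0
image of x: 0
image of x^2: 12
image of x^3: 26x + 31
image of x^4: 40x^2 + 92x + 172/3
image of x^5: (484/9)x^3 + (542/3)x^2 + (1969/9)x + 1697/18
image of x^6: (1820/27)x^4 + (7996/27)x^3 + (14224/27)x^2 + (11981/27)x + 15937/108
image of x^7: (2186/27)x^5 + (1315/3)x^4 + (82949/81)x^3 + (68729/54)x^2 + (59839/72)x + 292777/1296
image of x^8: (22960/243)x^6 + (49192/81)x^5 + (426200/243)x^4 + (697916/243)x^3 + (224893/81)x^2 + (722747/486)x + 83176/243
each image's coordinates form column j of the matrix

the matrix is [[0, 0, 12, 31, 172/3, 1697/18, 15937/108, 292777/1296, 83176/243]; [0, 0, 0, 26, 92, 1969/9, 11981/27, 59839/72, 722747/486]; [0, 0, 0, 0, 40, 542/3, 14224/27, 68729/54, 224893/81]; [0, 0, 0, 0, 0, 484/9, 7996/27, 82949/81, 697916/243]; [0, 0, 0, 0, 0, 0, 1820/27, 1315/3, 426200/243]; [0, 0, 0, 0, 0, 0, 0, 2186/27, 49192/81]; [0, 0, 0, 0, 0, 0, 0, 0, 22960/243]] (rows listed top to bottom)


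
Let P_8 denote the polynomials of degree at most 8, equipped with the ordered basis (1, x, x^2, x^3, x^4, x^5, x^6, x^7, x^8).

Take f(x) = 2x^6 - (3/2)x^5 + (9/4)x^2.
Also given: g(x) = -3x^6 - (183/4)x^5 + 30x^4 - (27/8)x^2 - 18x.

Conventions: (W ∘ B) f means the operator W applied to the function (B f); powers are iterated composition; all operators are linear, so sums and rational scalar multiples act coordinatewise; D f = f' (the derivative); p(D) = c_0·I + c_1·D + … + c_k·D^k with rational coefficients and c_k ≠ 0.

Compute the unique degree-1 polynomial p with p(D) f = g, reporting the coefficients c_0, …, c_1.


D^0 f = 2x^6 - (3/2)x^5 + (9/4)x^2
D^1 f = 12x^5 - (15/2)x^4 + (9/2)x
matching coefficients of g against c_0 f + c_1 Df + … from the top degree down determines the c_i
solution: c_0 = -3/2, c_1 = -4

p(D) = -(3/2)·I − 4·D, i.e. c_0 = -3/2, c_1 = -4


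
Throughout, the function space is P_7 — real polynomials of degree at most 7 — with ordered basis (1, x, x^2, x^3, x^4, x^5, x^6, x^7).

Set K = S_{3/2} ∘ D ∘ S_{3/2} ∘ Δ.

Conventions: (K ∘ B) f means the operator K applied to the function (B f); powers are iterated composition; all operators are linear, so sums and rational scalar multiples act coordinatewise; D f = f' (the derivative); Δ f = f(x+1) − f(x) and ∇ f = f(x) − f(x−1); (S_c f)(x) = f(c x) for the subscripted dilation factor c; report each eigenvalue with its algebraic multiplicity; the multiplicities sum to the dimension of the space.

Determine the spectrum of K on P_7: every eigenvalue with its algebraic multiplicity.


image of 1: 0
image of x: 0
image of x^2: 3
image of x^3: (81/4)x + 9/2
image of x^4: (729/8)x^2 + (81/2)x + 6
image of x^5: (10935/32)x^3 + (3645/16)x^2 + (135/2)x + 15/2
image of x^6: (295245/256)x^4 + (32805/32)x^3 + (3645/8)x^2 + (405/4)x + 9
image of x^7: (3720087/1024)x^5 + (2066715/512)x^4 + (76545/32)x^3 + (25515/32)x^2 + (567/4)x + 21/2
the matrix is upper triangular; its diagonal is (0, 0, 0, 0, 0, 0, 0, 0)
for a triangular matrix the eigenvalues are the diagonal entries, with algebraic multiplicity their repetition count

λ = 0 (multiplicity 8)


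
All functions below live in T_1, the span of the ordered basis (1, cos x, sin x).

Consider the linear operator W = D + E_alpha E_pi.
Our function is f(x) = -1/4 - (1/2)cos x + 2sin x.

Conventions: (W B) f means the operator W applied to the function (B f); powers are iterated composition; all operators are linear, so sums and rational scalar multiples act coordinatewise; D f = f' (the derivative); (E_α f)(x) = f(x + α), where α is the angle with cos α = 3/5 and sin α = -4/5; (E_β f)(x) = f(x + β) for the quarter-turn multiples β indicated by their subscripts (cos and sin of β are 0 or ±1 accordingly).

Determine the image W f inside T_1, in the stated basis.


the image equals g(x) = -1/4 + (39/10)cos x - (3/10)sin x

D f = 2cos x + (1/2)sin x
E_pi f = -1/4 + (1/2)cos x - 2sin x
E_alpha E_pi f = -1/4 + (19/10)cos x - (4/5)sin x
(D + E_alpha E_pi) f = -1/4 + (39/10)cos x - (3/10)sin x


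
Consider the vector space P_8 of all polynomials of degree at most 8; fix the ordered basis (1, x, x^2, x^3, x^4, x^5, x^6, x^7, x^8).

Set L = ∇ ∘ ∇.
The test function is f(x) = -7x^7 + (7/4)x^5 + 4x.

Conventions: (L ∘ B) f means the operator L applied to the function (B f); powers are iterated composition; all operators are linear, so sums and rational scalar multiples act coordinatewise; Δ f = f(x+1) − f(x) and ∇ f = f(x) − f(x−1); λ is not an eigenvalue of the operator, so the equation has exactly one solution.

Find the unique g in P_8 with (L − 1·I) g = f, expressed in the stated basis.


g(x) = 7x^7 + (1169/4)x^5 - 1470x^4 + 9275x^3 - 39585x^2 + (228843/2)x - 330099/2

write g with unknown coordinates in the stated basis and equate coefficients in (L − 1·I) g = f
solving from the highest basis element down gives g = 7x^7 + (1169/4)x^5 - 1470x^4 + 9275x^3 - 39585x^2 + (228843/2)x - 330099/2
check: L g = 294x^5 - 1470x^4 + 9275x^3 - 39585x^2 + (228851/2)x - 330099/2
so L g − 1·g = -7x^7 + (7/4)x^5 + 4x = f ✓


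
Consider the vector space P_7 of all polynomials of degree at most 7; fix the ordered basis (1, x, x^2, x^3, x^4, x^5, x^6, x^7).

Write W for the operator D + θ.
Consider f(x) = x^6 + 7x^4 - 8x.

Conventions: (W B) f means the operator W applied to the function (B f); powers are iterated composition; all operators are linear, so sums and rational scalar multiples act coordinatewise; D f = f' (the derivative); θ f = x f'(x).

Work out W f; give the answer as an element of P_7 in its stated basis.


the image equals g(x) = 6x^6 + 6x^5 + 28x^4 + 28x^3 - 8x - 8

D f = 6x^5 + 28x^3 - 8
θ f = 6x^6 + 28x^4 - 8x
(D + θ) f = 6x^6 + 6x^5 + 28x^4 + 28x^3 - 8x - 8


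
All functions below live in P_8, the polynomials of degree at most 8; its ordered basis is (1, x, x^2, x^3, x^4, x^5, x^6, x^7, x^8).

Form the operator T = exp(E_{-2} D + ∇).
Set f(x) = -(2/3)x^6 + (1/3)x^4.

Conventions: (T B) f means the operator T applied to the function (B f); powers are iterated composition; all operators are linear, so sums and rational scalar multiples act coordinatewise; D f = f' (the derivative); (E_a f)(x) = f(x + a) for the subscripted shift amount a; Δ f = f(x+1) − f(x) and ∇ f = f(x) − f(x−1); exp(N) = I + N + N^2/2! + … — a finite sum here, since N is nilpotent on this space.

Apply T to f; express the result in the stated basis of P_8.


the image equals g(x) = -(2/3)x^6 - 8x^5 + (31/3)x^4 + (368/3)x^3 - 422x^2 - 24x + 2576/3

order-1 term: -8x^5 + 50x^4 - (512/3)x^3 + 320x^2 - (920/3)x + 353/3
order-2 term: -40x^4 + 400x^3 - 1782x^2 + 3880x - 3365
order-3 term: -(320/3)x^3 + 1200x^2 - (15208/3)x + 7730
order-4 term: -160x^2 + 1600x - 13144/3
order-5 term: -128x + 800
order-6 term: -128/3
the series for exp(E_{-2} D + ∇) f terminates at order 6
exp(E_{-2} D + ∇) f = -(2/3)x^6 - 8x^5 + (31/3)x^4 + (368/3)x^3 - 422x^2 - 24x + 2576/3


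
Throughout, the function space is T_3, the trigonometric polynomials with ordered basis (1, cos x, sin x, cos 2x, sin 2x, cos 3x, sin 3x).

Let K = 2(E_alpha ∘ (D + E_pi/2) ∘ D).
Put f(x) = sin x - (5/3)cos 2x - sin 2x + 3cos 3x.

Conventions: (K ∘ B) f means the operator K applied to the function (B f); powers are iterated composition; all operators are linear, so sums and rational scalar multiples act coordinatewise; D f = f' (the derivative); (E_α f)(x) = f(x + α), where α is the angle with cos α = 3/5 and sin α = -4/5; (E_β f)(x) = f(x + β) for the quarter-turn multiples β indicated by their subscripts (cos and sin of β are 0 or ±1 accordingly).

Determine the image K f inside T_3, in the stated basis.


D f = cos x - 2cos 2x + (10/3)sin 2x - 9sin 3x
D D f = -sin x + (20/3)cos 2x + 4sin 2x - 27cos 3x
E_pi/2 D f = -sin x + 2cos 2x - (10/3)sin 2x + 9cos 3x
(D + E_pi/2) D f = -2sin x + (26/3)cos 2x + (2/3)sin 2x - 18cos 3x
E_alpha (D + E_pi/2) D f = (8/5)cos x - (6/5)sin x - (46/15)cos 2x + (122/15)sin 2x + (2106/125)cos 3x - (792/125)sin 3x
(2(E_alpha ∘ (D + E_pi/2) ∘ D)) f = (16/5)cos x - (12/5)sin x - (92/15)cos 2x + (244/15)sin 2x + (4212/125)cos 3x - (1584/125)sin 3x

g(x) = (16/5)cos x - (12/5)sin x - (92/15)cos 2x + (244/15)sin 2x + (4212/125)cos 3x - (1584/125)sin 3x


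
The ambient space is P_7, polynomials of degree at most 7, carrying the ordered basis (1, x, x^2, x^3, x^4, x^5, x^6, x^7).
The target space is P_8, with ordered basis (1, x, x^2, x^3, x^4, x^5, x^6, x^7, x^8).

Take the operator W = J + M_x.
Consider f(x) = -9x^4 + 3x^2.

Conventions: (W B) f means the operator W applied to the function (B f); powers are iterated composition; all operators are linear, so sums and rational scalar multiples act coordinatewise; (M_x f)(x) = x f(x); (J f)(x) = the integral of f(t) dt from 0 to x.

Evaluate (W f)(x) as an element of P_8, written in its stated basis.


g(x) = -(54/5)x^5 + 4x^3

J f = -(9/5)x^5 + x^3
M_x f = -9x^5 + 3x^3
(J + M_x) f = -(54/5)x^5 + 4x^3


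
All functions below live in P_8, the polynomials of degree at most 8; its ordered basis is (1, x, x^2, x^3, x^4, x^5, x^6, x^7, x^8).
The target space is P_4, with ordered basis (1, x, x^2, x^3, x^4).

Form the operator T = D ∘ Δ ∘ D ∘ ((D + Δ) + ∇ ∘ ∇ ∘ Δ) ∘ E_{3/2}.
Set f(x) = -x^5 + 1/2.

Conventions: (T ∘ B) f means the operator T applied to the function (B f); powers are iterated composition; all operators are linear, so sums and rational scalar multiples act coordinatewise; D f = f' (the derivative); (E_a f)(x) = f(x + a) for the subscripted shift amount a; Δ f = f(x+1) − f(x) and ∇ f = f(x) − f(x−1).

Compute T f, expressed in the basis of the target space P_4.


the image equals g(x) = -240x - 540

E_{3/2} f = -x^5 - (15/2)x^4 - (45/2)x^3 - (135/4)x^2 - (405/16)x - 227/32
D E_{3/2} f = -5x^4 - 30x^3 - (135/2)x^2 - (135/2)x - 405/16
Δ E_{3/2} f = -5x^4 - 40x^3 - (245/2)x^2 - 170x - 1441/16
(D + Δ) E_{3/2} f = -10x^4 - 70x^3 - 190x^2 - (475/2)x - 923/8
Δ E_{3/2} f = -5x^4 - 40x^3 - (245/2)x^2 - 170x - 1441/16
∇ Δ E_{3/2} f = -20x^3 - 90x^2 - 145x - 165/2
∇ ∇ Δ E_{3/2} f = -60x^2 - 120x - 75
((D + Δ) + ∇ ∘ ∇ ∘ Δ) E_{3/2} f = -10x^4 - 70x^3 - 250x^2 - (715/2)x - 1523/8
D ((D + Δ) + ∇ ∘ ∇ ∘ Δ) E_{3/2} f = -40x^3 - 210x^2 - 500x - 715/2
Δ D ((D + Δ) + ∇ ∘ ∇ ∘ Δ) E_{3/2} f = -120x^2 - 540x - 750
D Δ D ((D + Δ) + ∇ ∘ ∇ ∘ Δ) E_{3/2} f = -240x - 540


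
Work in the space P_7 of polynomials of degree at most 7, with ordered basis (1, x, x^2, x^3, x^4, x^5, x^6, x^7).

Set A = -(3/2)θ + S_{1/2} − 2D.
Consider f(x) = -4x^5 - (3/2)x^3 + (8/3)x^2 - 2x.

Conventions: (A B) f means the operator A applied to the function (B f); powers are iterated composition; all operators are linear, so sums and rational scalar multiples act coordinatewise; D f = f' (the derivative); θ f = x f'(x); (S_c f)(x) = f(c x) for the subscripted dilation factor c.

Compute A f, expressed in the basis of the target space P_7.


θ f = -20x^5 - (9/2)x^3 + (16/3)x^2 - 2x
(-(3/2)θ) f = 30x^5 + (27/4)x^3 - 8x^2 + 3x
S_{1/2} f = -(1/8)x^5 - (3/16)x^3 + (2/3)x^2 - x
D f = -20x^4 - (9/2)x^2 + (16/3)x - 2
(-2D) f = 40x^4 + 9x^2 - (32/3)x + 4
(-(3/2)θ + S_{1/2} − 2D) f = (239/8)x^5 + 40x^4 + (105/16)x^3 + (5/3)x^2 - (26/3)x + 4

the image equals g(x) = (239/8)x^5 + 40x^4 + (105/16)x^3 + (5/3)x^2 - (26/3)x + 4


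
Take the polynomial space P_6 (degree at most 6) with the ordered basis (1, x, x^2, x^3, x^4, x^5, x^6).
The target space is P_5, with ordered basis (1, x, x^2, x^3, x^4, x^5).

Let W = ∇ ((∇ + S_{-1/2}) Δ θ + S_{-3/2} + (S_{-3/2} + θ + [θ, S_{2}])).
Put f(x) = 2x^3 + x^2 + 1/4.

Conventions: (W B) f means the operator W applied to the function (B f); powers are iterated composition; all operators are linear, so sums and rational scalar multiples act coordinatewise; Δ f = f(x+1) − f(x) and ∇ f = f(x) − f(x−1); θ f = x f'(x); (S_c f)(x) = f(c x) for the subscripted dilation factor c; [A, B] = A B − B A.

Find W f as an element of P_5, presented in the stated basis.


the result is g(x) = -(45/2)x^2 + (89/2)x + 13/2

θ f = 6x^3 + 2x^2
Δ θ f = 18x^2 + 22x + 8
∇ (Δ θ) f = 36x + 4
S_{-1/2} (Δ θ) f = (9/2)x^2 - 11x + 8
(∇ + S_{-1/2}) (Δ θ) f = (9/2)x^2 + 25x + 12
S_{-3/2} f = -(27/4)x^3 + (9/4)x^2 + 1/4
S_{-3/2} f = -(27/4)x^3 + (9/4)x^2 + 1/4
θ f = 6x^3 + 2x^2
S_{2} f = 16x^3 + 4x^2 + 1/4
θ S_{2} f = 48x^3 + 8x^2
θ f = 6x^3 + 2x^2
S_{2} θ f = 48x^3 + 8x^2
[θ, S_{2}] f = 0
(S_{-3/2} + θ + [θ, S_{2}]) f = -(3/4)x^3 + (17/4)x^2 + 1/4
((∇ + S_{-1/2}) Δ θ + S_{-3/2} + (S_{-3/2} + θ + [θ, S_{2}])) f = -(15/2)x^3 + 11x^2 + 25x + 25/2
∇ ((∇ + S_{-1/2}) Δ θ + S_{-3/2} + (S_{-3/2} + θ + [θ, S_{2}])) f = -(45/2)x^2 + (89/2)x + 13/2


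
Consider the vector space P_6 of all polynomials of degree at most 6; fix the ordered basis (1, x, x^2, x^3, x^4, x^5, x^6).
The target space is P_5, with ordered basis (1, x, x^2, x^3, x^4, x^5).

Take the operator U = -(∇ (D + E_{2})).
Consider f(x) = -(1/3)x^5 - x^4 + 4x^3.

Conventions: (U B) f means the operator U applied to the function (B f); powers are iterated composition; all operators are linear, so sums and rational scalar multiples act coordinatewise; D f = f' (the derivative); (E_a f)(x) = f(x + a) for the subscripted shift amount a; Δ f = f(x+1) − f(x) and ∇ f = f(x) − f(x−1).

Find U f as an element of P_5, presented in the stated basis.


the image equals g(x) = (5/3)x^4 + (62/3)x^3 + (94/3)x^2 - (37/3)x + 35/3

D f = -(5/3)x^4 - 4x^3 + 12x^2
E_{2} f = -(1/3)x^5 - (13/3)x^4 - (52/3)x^3 - (80/3)x^2 - (32/3)x + 16/3
(D + E_{2}) f = -(1/3)x^5 - 6x^4 - (64/3)x^3 - (44/3)x^2 - (32/3)x + 16/3
∇ (D + E_{2}) f = -(5/3)x^4 - (62/3)x^3 - (94/3)x^2 + (37/3)x - 35/3
(-(∇ (D + E_{2}))) f = (5/3)x^4 + (62/3)x^3 + (94/3)x^2 - (37/3)x + 35/3


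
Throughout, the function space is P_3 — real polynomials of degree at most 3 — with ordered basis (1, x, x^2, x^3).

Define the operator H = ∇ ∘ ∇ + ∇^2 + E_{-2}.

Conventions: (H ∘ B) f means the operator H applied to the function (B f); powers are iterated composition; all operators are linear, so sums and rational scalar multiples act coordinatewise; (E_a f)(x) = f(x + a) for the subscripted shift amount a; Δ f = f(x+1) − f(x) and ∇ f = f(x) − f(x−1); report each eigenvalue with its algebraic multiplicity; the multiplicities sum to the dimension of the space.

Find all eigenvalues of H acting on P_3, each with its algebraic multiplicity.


image of 1: 1
image of x: x - 2
image of x^2: x^2 - 4x + 8
image of x^3: x^3 - 6x^2 + 24x - 20
the matrix is upper triangular; its diagonal is (1, 1, 1, 1)
for a triangular matrix the eigenvalues are the diagonal entries, with algebraic multiplicity their repetition count

λ = 1 (multiplicity 4)


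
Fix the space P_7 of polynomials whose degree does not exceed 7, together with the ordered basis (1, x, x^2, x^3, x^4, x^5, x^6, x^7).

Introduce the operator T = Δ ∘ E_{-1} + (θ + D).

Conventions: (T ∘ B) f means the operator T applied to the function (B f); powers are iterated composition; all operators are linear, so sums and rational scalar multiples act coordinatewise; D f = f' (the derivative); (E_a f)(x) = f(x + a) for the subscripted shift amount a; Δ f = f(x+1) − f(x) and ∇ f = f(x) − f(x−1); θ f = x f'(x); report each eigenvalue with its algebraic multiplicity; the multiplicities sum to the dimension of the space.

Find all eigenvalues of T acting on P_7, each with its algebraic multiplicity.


image of 1: 0
image of x: x + 2
image of x^2: 2x^2 + 4x - 1
image of x^3: 3x^3 + 6x^2 - 3x + 1
image of x^4: 4x^4 + 8x^3 - 6x^2 + 4x - 1
image of x^5: 5x^5 + 10x^4 - 10x^3 + 10x^2 - 5x + 1
image of x^6: 6x^6 + 12x^5 - 15x^4 + 20x^3 - 15x^2 + 6x - 1
image of x^7: 7x^7 + 14x^6 - 21x^5 + 35x^4 - 35x^3 + 21x^2 - 7x + 1
the matrix is upper triangular; its diagonal is (0, 1, 2, 3, 4, 5, 6, 7)
for a triangular matrix the eigenvalues are the diagonal entries, with algebraic multiplicity their repetition count

λ = 0 (multiplicity 1), λ = 1 (multiplicity 1), λ = 2 (multiplicity 1), λ = 3 (multiplicity 1), λ = 4 (multiplicity 1), λ = 5 (multiplicity 1), λ = 6 (multiplicity 1), λ = 7 (multiplicity 1)
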